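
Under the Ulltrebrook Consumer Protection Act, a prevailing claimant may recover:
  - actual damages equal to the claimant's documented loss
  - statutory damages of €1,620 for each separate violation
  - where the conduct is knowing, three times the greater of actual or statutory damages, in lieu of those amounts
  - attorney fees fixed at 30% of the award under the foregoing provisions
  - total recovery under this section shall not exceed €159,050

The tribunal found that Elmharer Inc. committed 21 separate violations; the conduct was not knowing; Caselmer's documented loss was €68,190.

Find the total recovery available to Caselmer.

Statutory damages: 21 × €1,620 = €34,020
Conduct not knowing: the in-lieu enhancement does not apply.
Actual plus statutory damages: €68,190 + €34,020 = €102,210
Attorney fees: 30% of €102,210 = €30,663
Total before cap: €102,210 + €30,663 = €132,873
Cap at €159,050: €132,873 is within the cap, no reduction.

Total recovery: €132,873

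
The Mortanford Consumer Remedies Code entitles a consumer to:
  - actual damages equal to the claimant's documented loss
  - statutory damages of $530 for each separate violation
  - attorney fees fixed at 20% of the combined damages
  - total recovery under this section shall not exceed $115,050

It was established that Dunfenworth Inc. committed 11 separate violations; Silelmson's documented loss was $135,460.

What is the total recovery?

Statutory damages: 11 × $530 = $5,830
Combined damages: $135,460 + $5,830 = $141,290
Attorney fees: 20% of $141,290 = $28,258
Total before cap: $141,290 + $28,258 = $169,548
Cap at $115,050: $169,548 exceeds the cap → $115,050

$115,050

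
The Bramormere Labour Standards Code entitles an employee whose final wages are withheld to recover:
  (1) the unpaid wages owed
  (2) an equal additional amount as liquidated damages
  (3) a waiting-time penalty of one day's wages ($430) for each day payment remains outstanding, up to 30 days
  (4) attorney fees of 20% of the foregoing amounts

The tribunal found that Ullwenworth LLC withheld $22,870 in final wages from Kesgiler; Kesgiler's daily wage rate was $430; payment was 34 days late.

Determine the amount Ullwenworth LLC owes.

$70,368

Liquidated damages (equal amount): $22,870
Penalty days: min(34, 30) = 30
Waiting-time penalty: 30 × $430 = $12,900
Subtotal: $22,870 + $22,870 + $12,900 = $58,640
Attorney fees: 20% of $58,640 = $11,728
Total award: $58,640 + $11,728 = $70,368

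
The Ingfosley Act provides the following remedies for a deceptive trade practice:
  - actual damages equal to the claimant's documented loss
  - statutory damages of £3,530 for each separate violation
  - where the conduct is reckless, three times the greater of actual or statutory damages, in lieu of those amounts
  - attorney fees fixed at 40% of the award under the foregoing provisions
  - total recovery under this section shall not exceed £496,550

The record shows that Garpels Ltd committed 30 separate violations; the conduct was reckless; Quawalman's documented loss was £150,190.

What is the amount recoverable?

Total recovery: £496,550

Statutory damages: 30 × £3,530 = £105,900
Greater of actual damages (£150,190) or statutory damages (£105,900): £150,190
Trebled: 3 × £150,190 = £450,570
Attorney fees: 40% of £450,570 = £180,228
Total before cap: £450,570 + £180,228 = £630,798
Cap at £496,550: £630,798 exceeds the cap → £496,550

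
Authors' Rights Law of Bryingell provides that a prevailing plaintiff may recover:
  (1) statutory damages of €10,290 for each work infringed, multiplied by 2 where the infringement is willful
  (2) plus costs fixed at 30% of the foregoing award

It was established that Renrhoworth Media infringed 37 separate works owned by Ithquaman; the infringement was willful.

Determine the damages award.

Statutory damages: 37 × €10,290 = €380,730
Doubled: 2 × €380,730 = €761,460
Costs: 30% of €761,460 = €228,438
Award plus costs: €761,460 + €228,438 = €989,898

€989,898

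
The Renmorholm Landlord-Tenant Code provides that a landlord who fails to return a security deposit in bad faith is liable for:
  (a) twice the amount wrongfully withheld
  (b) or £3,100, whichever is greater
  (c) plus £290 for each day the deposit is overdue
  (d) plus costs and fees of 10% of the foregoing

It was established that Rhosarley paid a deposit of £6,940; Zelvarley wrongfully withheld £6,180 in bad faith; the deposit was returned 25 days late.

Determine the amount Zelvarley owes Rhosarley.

£21,571

Doubled: 2 × £6,180 = £12,360
Minimum £3,100: £12,360 meets the minimum, no increase.
Late-return penalty: 25 × £290 = £7,250
Damages plus late penalty: £12,360 + £7,250 = £19,610
Costs and fees: 10% of £19,610 = £1,961
Total recovery: £19,610 + £1,961 = £21,571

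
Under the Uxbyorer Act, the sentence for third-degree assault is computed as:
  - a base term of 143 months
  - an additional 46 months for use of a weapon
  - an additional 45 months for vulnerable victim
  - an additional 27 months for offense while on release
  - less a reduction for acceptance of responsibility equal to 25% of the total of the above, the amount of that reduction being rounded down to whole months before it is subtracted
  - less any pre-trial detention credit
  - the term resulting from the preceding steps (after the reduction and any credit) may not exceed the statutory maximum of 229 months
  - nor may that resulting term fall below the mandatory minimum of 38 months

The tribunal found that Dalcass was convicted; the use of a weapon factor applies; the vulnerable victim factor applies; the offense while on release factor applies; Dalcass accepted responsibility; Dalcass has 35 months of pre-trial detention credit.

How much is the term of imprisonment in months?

Sentence: 161 months

Use of a weapon enhancement: +46 months
Vulnerable victim enhancement: +45 months
Offense while on release enhancement: +27 months
Adjusted term: 143 months + 46 months + 45 months + 27 months = 261 months
Acceptance of responsibility reduction: 25% of 261 months = 65 months (rounded down)
After reduction: 261 − 65 = 196 months
Less pre-trial detention credit: 196 months − 35 months = 161 months
Cap at 229 months: 161 months is within the cap, no reduction.
Minimum 38 months: 161 months meets the minimum, no increase.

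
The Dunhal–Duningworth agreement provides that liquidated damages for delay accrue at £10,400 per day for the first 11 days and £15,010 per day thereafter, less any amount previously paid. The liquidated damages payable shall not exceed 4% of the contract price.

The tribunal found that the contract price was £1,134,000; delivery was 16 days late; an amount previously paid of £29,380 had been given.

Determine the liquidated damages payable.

First 11 days: 11 × £10,400 = £114,400
Remaining days: (16 − 11) × £15,010 = £75,050
Accrued per-day damages: £114,400 + £75,050 = £189,450
Less amount previously paid: £189,450 − £29,380 = £160,070
Cap: 4% of £1,134,000 = £45,360
Cap at £45,360: £160,070 exceeds the cap → £45,360

£45,360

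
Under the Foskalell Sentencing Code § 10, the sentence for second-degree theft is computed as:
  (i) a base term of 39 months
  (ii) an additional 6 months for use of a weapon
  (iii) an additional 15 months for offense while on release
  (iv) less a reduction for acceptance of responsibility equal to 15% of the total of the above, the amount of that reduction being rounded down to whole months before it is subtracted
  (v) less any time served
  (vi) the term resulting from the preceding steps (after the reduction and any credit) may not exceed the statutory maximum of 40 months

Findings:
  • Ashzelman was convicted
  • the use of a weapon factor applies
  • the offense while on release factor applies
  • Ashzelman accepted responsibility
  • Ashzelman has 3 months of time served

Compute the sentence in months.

40 months

Use of a weapon enhancement: +6 months
Offense while on release enhancement: +15 months
Adjusted term: 39 months + 6 months + 15 months = 60 months
Acceptance of responsibility reduction: 15% of 60 months = 9 months (rounded down)
After reduction: 60 − 9 = 51 months
Less time served: 51 months − 3 months = 48 months
Cap at 40 months: 48 months exceeds the cap → 40 months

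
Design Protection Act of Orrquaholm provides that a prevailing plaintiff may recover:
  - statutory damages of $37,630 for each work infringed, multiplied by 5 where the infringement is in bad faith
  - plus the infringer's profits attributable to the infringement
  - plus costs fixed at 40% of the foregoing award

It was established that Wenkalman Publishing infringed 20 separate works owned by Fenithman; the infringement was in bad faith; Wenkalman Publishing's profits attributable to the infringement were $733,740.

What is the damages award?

Statutory damages: 20 × $37,630 = $752,600
Multiplied by 5: 5 × $752,600 = $3,763,000
Combined award: $3,763,000 + $733,740 = $4,496,740
Costs: 40% of $4,496,740 = $1,798,696
Award plus costs: $4,496,740 + $1,798,696 = $6,295,436

$6,295,436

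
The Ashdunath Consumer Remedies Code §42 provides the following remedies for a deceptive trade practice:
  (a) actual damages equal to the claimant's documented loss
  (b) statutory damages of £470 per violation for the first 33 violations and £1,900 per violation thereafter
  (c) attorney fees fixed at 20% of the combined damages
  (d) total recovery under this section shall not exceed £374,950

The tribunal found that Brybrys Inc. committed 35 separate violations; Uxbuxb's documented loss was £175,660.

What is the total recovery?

£233,964

First 33 violations: 33 × £470 = £15,510
Remaining violations: (35 − 33) × £1,900 = £3,800
Statutory damages: £15,510 + £3,800 = £19,310
Combined damages: £175,660 + £19,310 = £194,970
Attorney fees: 20% of £194,970 = £38,994
Total before cap: £194,970 + £38,994 = £233,964
Cap at £374,950: £233,964 is within the cap, no reduction.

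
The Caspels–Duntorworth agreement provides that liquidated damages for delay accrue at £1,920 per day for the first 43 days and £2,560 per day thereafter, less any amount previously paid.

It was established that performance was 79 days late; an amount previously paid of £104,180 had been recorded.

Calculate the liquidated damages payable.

First 43 days: 43 × £1,920 = £82,560
Remaining days: (79 − 43) × £2,560 = £92,160
Accrued per-day damages: £82,560 + £92,160 = £174,720
Less amount previously paid: £174,720 − £104,180 = £70,540

£70,540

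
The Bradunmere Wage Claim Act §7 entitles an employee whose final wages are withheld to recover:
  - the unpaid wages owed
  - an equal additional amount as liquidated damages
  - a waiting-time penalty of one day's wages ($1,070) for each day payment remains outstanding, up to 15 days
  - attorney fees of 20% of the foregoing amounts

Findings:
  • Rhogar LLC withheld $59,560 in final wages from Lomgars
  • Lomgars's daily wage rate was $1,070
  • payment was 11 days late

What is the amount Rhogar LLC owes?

Liquidated damages (equal amount): $59,560
Penalty days: min(11, 15) = 11
Waiting-time penalty: 11 × $1,070 = $11,770
Subtotal: $59,560 + $59,560 + $11,770 = $130,890
Attorney fees: 20% of $130,890 = $26,178
Total award: $130,890 + $26,178 = $157,068

$157,068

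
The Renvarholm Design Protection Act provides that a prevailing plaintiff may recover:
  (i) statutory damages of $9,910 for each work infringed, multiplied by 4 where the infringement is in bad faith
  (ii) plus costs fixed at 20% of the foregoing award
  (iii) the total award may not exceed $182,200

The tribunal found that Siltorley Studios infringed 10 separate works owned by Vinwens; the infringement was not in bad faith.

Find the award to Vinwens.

Statutory damages: 10 × $9,910 = $99,100
Infringement not in bad faith: no ×4 enhancement.
Costs: 20% of $99,100 = $19,820
Award plus costs: $99,100 + $19,820 = $118,920
Cap at $182,200: $118,920 is within the cap, no reduction.

$118,920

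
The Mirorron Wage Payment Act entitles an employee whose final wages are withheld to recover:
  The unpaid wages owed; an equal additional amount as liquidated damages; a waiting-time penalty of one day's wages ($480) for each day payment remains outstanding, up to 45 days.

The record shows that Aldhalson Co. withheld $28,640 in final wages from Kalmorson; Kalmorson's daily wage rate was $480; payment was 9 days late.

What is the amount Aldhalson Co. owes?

Liquidated damages (equal amount): $28,640
Penalty days: min(9, 45) = 9
Waiting-time penalty: 9 × $480 = $4,320
Total award: $28,640 + $28,640 + $4,320 = $61,600

Total award: $61,600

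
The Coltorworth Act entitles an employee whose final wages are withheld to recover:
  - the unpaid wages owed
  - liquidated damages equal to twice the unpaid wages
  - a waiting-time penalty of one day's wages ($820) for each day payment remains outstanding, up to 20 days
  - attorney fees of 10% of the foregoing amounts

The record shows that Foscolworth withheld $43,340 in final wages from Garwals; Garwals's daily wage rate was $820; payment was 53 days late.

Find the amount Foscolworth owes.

$161,062

Doubled: 2 × $43,340 = $86,680
Penalty days: min(53, 20) = 20
Waiting-time penalty: 20 × $820 = $16,400
Subtotal: $43,340 + $86,680 + $16,400 = $146,420
Attorney fees: 10% of $146,420 = $14,642
Total award: $146,420 + $14,642 = $161,062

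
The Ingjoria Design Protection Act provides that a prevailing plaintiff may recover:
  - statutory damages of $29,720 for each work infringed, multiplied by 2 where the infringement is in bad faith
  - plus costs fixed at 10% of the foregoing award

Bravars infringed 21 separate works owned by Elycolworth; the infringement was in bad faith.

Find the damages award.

Statutory damages: 21 × $29,720 = $624,120
Doubled: 2 × $624,120 = $1,248,240
Costs: 10% of $1,248,240 = $124,824
Award plus costs: $1,248,240 + $124,824 = $1,373,064

Award: $1,373,064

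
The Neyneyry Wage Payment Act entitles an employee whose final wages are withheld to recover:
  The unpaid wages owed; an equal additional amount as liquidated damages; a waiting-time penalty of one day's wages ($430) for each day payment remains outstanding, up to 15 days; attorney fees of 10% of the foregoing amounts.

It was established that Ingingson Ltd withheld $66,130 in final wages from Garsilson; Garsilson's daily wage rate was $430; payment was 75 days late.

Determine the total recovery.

$152,581

Liquidated damages (equal amount): $66,130
Penalty days: min(75, 15) = 15
Waiting-time penalty: 15 × $430 = $6,450
Subtotal: $66,130 + $66,130 + $6,450 = $138,710
Attorney fees: 10% of $138,710 = $13,871
Total award: $138,710 + $13,871 = $152,581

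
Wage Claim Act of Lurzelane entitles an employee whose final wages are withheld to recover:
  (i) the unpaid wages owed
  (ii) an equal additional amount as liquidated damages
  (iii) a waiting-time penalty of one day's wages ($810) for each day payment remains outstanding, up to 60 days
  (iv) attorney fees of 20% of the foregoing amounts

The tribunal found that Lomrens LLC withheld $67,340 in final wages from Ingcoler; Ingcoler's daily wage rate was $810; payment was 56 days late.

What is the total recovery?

$216,048

Liquidated damages (equal amount): $67,340
Penalty days: min(56, 60) = 56
Waiting-time penalty: 56 × $810 = $45,360
Subtotal: $67,340 + $67,340 + $45,360 = $180,040
Attorney fees: 20% of $180,040 = $36,008
Total award: $180,040 + $36,008 = $216,048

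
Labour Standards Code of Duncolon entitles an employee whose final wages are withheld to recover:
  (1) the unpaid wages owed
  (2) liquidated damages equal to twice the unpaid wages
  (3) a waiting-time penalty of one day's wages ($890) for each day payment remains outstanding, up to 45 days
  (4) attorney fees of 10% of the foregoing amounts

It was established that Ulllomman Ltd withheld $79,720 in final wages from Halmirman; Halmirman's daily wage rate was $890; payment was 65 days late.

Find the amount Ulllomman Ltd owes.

Doubled: 2 × $79,720 = $159,440
Penalty days: min(65, 45) = 45
Waiting-time penalty: 45 × $890 = $40,050
Subtotal: $79,720 + $159,440 + $40,050 = $279,210
Attorney fees: 10% of $279,210 = $27,921
Total award: $279,210 + $27,921 = $307,131

Total award: $307,131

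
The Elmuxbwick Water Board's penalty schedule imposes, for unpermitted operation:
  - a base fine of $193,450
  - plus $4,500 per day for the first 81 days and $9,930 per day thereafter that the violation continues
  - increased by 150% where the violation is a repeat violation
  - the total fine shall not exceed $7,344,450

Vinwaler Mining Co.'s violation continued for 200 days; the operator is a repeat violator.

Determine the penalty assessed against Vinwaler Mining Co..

$4,349,050

First 81 days: 81 × $4,500 = $364,500
Remaining days: (200 − 81) × $9,930 = $1,181,670
Per-day component: $364,500 + $1,181,670 = $1,546,170
Base plus per-day: $193,450 + $1,546,170 = $1,739,620
Enhancement: 150% of $1,739,620 = $2,609,430
Enhanced fine: $1,739,620 + $2,609,430 = $4,349,050
Cap at $7,344,450: $4,349,050 is within the cap, no reduction.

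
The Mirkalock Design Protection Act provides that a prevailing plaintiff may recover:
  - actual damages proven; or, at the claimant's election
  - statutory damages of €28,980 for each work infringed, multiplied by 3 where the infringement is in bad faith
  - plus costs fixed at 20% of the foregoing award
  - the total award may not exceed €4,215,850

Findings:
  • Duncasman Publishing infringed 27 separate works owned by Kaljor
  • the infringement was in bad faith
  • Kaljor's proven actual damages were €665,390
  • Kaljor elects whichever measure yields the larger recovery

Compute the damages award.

Statutory damages: 27 × €28,980 = €782,460
Trebled: 3 × €782,460 = €2,347,380
Greater of actual damages (€665,390) or enhanced statutory damages (€2,347,380): €2,347,380
Costs: 20% of €2,347,380 = €469,476
Award plus costs: €2,347,380 + €469,476 = €2,816,856
Cap at €4,215,850: €2,816,856 is within the cap, no reduction.

Award: €2,816,856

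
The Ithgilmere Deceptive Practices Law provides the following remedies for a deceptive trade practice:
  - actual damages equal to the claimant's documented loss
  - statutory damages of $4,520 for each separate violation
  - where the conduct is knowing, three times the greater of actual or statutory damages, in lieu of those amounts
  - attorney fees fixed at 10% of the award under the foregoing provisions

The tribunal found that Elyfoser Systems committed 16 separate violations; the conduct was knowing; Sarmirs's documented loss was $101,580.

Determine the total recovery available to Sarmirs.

$335,214

Statutory damages: 16 × $4,520 = $72,320
Greater of actual damages ($101,580) or statutory damages ($72,320): $101,580
Trebled: 3 × $101,580 = $304,740
Attorney fees: 10% of $304,740 = $30,474
Total recovery: $304,740 + $30,474 = $335,214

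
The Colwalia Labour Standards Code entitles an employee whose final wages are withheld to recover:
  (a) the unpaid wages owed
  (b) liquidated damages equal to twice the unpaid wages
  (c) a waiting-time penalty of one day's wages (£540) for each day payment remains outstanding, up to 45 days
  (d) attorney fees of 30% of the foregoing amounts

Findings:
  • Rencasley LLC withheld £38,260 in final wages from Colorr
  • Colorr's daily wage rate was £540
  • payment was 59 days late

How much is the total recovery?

Doubled: 2 × £38,260 = £76,520
Penalty days: min(59, 45) = 45
Waiting-time penalty: 45 × £540 = £24,300
Subtotal: £38,260 + £76,520 + £24,300 = £139,080
Attorney fees: 30% of £139,080 = £41,724
Total award: £139,080 + £41,724 = £180,804

£180,804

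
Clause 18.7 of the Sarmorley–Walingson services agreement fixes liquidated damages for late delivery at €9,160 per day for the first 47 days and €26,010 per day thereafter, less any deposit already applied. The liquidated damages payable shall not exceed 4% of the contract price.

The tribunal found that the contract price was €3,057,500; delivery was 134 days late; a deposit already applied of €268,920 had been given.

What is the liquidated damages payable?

First 47 days: 47 × €9,160 = €430,520
Remaining days: (134 − 47) × €26,010 = €2,262,870
Accrued per-day damages: €430,520 + €2,262,870 = €2,693,390
Less deposit already applied: €2,693,390 − €268,920 = €2,424,470
Cap: 4% of €3,057,500 = €122,300
Cap at €122,300: €2,424,470 exceeds the cap → €122,300

€122,300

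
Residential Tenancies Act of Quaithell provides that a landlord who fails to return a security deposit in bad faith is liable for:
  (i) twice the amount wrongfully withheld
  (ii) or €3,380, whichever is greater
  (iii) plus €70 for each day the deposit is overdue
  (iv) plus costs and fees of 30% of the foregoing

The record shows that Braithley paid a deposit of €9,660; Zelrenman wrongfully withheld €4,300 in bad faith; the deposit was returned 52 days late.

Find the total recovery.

€15,912

Doubled: 2 × €4,300 = €8,600
Minimum €3,380: €8,600 meets the minimum, no increase.
Late-return penalty: 52 × €70 = €3,640
Damages plus late penalty: €8,600 + €3,640 = €12,240
Costs and fees: 30% of €12,240 = €3,672
Total recovery: €12,240 + €3,672 = €15,912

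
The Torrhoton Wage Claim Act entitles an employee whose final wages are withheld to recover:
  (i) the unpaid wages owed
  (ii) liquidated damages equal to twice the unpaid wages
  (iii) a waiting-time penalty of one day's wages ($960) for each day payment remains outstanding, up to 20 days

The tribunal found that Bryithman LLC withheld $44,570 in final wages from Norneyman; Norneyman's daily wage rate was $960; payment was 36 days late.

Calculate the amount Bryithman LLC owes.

Total award: $152,910

Doubled: 2 × $44,570 = $89,140
Penalty days: min(36, 20) = 20
Waiting-time penalty: 20 × $960 = $19,200
Total award: $44,570 + $89,140 + $19,200 = $152,910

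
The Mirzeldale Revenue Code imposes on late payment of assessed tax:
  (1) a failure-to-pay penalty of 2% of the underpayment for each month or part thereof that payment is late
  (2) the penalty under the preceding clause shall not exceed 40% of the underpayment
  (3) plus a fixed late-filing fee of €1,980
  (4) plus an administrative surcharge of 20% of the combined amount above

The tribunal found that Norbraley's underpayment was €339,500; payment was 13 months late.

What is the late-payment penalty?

€108,300

Accrued rate: 2% × 13 = 26%, capped at 40% → 26%
Failure-to-pay penalty: 26% of €339,500 = €88,270
Penalty before surcharge: €88,270 + €1,980 = €90,250
Administrative surcharge: 20% of €90,250 = €18,050
Total penalty: €90,250 + €18,050 = €108,300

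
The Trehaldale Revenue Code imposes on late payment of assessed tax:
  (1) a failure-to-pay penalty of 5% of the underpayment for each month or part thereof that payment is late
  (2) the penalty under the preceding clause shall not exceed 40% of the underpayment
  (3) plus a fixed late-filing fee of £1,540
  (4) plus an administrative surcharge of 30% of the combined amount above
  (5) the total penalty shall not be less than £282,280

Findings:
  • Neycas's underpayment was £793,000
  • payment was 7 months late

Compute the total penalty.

£362,817

Accrued rate: 5% × 7 = 35%, capped at 40% → 35%
Failure-to-pay penalty: 35% of £793,000 = £277,550
Penalty before surcharge: £277,550 + £1,540 = £279,090
Administrative surcharge: 30% of £279,090 = £83,727
Total penalty: £279,090 + £83,727 = £362,817
Minimum £282,280: £362,817 meets the minimum, no increase.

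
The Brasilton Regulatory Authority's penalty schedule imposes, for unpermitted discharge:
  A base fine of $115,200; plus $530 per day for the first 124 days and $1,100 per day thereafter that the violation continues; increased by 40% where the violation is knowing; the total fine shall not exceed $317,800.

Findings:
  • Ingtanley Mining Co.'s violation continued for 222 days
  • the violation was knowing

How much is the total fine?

First 124 days: 124 × $530 = $65,720
Remaining days: (222 − 124) × $1,100 = $107,800
Per-day component: $65,720 + $107,800 = $173,520
Base plus per-day: $115,200 + $173,520 = $288,720
Enhancement: 40% of $288,720 = $115,488
Enhanced fine: $288,720 + $115,488 = $404,208
Cap at $317,800: $404,208 exceeds the cap → $317,800

$317,800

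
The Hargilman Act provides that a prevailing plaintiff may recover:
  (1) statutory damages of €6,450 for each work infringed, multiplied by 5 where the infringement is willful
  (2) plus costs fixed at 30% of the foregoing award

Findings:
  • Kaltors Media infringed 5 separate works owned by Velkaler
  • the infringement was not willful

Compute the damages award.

€41,925

Statutory damages: 5 × €6,450 = €32,250
Infringement not willful: no ×5 enhancement.
Costs: 30% of €32,250 = €9,675
Award plus costs: €32,250 + €9,675 = €41,925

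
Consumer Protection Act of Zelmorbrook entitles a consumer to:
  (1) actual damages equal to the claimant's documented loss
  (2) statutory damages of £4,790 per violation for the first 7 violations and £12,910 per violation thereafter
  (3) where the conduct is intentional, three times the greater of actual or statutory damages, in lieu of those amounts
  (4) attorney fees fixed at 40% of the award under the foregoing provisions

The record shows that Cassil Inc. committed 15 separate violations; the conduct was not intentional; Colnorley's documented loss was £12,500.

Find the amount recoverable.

First 7 violations: 7 × £4,790 = £33,530
Remaining violations: (15 − 7) × £12,910 = £103,280
Statutory damages: £33,530 + £103,280 = £136,810
Conduct not intentional: the in-lieu enhancement does not apply.
Actual plus statutory damages: £12,500 + £136,810 = £149,310
Attorney fees: 40% of £149,310 = £59,724
Total recovery: £149,310 + £59,724 = £209,034

£209,034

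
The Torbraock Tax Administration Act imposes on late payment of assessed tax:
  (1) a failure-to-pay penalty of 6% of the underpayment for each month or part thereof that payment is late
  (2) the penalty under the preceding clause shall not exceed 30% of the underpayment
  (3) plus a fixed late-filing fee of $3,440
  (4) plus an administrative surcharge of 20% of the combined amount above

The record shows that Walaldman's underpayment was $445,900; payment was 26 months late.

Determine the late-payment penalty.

$164,652

Accrued rate: 6% × 26 = 156%, capped at 30% → 30%
Failure-to-pay penalty: 30% of $445,900 = $133,770
Penalty before surcharge: $133,770 + $3,440 = $137,210
Administrative surcharge: 20% of $137,210 = $27,442
Total penalty: $137,210 + $27,442 = $164,652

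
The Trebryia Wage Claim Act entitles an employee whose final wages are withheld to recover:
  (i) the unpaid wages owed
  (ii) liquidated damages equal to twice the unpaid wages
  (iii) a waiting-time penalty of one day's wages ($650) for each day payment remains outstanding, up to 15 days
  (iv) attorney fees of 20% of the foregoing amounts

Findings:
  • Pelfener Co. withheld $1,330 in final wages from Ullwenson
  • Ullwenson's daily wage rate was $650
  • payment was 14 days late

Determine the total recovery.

$15,708

Doubled: 2 × $1,330 = $2,660
Penalty days: min(14, 15) = 14
Waiting-time penalty: 14 × $650 = $9,100
Subtotal: $1,330 + $2,660 + $9,100 = $13,090
Attorney fees: 20% of $13,090 = $2,618
Total award: $13,090 + $2,618 = $15,708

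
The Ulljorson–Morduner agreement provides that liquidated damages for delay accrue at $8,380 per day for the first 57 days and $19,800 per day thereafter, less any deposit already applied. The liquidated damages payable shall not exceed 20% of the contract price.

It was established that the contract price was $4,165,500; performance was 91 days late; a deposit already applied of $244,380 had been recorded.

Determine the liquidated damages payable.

$833,100

First 57 days: 57 × $8,380 = $477,660
Remaining days: (91 − 57) × $19,800 = $673,200
Accrued per-day damages: $477,660 + $673,200 = $1,150,860
Less deposit already applied: $1,150,860 − $244,380 = $906,480
Cap: 20% of $4,165,500 = $833,100
Cap at $833,100: $906,480 exceeds the cap → $833,100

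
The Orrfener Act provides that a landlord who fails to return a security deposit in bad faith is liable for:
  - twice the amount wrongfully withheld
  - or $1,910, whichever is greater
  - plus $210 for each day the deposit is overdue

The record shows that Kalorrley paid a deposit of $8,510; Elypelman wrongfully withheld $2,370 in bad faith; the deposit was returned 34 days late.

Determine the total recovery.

$11,880

Doubled: 2 × $2,370 = $4,740
Minimum $1,910: $4,740 meets the minimum, no increase.
Late-return penalty: 34 × $210 = $7,140
Damages plus late penalty: $4,740 + $7,140 = $11,880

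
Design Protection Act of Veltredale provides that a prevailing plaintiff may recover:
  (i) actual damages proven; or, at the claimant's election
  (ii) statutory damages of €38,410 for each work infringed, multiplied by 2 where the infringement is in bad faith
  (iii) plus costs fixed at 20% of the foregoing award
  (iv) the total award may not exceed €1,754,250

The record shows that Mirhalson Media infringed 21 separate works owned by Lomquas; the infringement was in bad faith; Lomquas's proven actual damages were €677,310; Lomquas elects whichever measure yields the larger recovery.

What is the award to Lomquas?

Statutory damages: 21 × €38,410 = €806,610
Doubled: 2 × €806,610 = €1,613,220
Greater of actual damages (€677,310) or enhanced statutory damages (€1,613,220): €1,613,220
Costs: 20% of €1,613,220 = €322,644
Award plus costs: €1,613,220 + €322,644 = €1,935,864
Cap at €1,754,250: €1,935,864 exceeds the cap → €1,754,250

€1,754,250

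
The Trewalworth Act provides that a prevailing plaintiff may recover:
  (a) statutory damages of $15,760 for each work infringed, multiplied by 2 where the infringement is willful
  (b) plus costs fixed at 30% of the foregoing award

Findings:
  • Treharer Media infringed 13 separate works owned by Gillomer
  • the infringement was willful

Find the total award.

$532,688

Statutory damages: 13 × $15,760 = $204,880
Doubled: 2 × $204,880 = $409,760
Costs: 30% of $409,760 = $122,928
Award plus costs: $409,760 + $122,928 = $532,688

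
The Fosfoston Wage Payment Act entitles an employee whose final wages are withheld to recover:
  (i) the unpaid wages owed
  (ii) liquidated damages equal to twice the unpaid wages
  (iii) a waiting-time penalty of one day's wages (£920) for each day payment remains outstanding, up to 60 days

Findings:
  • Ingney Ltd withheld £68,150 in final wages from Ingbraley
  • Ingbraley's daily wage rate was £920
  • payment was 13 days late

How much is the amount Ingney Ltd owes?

Doubled: 2 × £68,150 = £136,300
Penalty days: min(13, 60) = 13
Waiting-time penalty: 13 × £920 = £11,960
Total award: £68,150 + £136,300 + £11,960 = £216,410

£216,410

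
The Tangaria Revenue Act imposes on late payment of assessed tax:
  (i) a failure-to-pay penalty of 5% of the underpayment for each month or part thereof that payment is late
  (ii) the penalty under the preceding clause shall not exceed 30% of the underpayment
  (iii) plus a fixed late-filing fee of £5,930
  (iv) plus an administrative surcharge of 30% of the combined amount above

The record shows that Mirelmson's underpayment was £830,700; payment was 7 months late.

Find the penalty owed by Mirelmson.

Accrued rate: 5% × 7 = 35%, capped at 30% → 30%
Failure-to-pay penalty: 30% of £830,700 = £249,210
Penalty before surcharge: £249,210 + £5,930 = £255,140
Administrative surcharge: 30% of £255,140 = £76,542
Total penalty: £255,140 + £76,542 = £331,682

£331,682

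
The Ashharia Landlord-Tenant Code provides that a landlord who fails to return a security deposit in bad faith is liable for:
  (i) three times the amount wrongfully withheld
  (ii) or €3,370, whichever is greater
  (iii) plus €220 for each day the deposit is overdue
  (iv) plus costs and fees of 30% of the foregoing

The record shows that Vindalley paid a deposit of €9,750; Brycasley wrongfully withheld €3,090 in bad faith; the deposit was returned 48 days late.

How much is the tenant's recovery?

Trebled: 3 × €3,090 = €9,270
Minimum €3,370: €9,270 meets the minimum, no increase.
Late-return penalty: 48 × €220 = €10,560
Damages plus late penalty: €9,270 + €10,560 = €19,830
Costs and fees: 30% of €19,830 = €5,949
Total recovery: €19,830 + €5,949 = €25,779

€25,779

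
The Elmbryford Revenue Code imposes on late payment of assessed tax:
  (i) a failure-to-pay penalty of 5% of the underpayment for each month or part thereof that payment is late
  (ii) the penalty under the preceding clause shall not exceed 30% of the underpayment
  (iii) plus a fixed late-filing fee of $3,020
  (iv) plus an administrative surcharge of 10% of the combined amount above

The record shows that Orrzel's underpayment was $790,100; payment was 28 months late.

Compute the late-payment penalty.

Penalty: $264,055

Accrued rate: 5% × 28 = 140%, capped at 30% → 30%
Failure-to-pay penalty: 30% of $790,100 = $237,030
Penalty before surcharge: $237,030 + $3,020 = $240,050
Administrative surcharge: 10% of $240,050 = $24,005
Total penalty: $240,050 + $24,005 = $264,055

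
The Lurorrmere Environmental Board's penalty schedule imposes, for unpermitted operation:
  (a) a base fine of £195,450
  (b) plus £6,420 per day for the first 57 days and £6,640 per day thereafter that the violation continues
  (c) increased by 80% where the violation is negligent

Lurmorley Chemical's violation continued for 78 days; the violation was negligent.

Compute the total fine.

£1,261,494

First 57 days: 57 × £6,420 = £365,940
Remaining days: (78 − 57) × £6,640 = £139,440
Per-day component: £365,940 + £139,440 = £505,380
Base plus per-day: £195,450 + £505,380 = £700,830
Enhancement: 80% of £700,830 = £560,664
Enhanced fine: £700,830 + £560,664 = £1,261,494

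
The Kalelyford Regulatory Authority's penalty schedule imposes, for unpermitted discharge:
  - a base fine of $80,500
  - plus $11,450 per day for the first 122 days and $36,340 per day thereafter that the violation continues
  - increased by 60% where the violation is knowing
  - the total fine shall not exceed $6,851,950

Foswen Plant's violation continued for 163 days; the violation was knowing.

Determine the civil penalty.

$4,747,744

First 122 days: 122 × $11,450 = $1,396,900
Remaining days: (163 − 122) × $36,340 = $1,489,940
Per-day component: $1,396,900 + $1,489,940 = $2,886,840
Base plus per-day: $80,500 + $2,886,840 = $2,967,340
Enhancement: 60% of $2,967,340 = $1,780,404
Enhanced fine: $2,967,340 + $1,780,404 = $4,747,744
Cap at $6,851,950: $4,747,744 is within the cap, no reduction.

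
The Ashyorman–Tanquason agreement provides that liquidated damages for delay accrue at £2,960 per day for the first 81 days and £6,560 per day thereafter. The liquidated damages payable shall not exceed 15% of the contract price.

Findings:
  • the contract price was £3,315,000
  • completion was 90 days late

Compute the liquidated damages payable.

First 81 days: 81 × £2,960 = £239,760
Remaining days: (90 − 81) × £6,560 = £59,040
Accrued per-day damages: £239,760 + £59,040 = £298,800
Cap: 15% of £3,315,000 = £497,250
Cap at £497,250: £298,800 is within the cap, no reduction.

£298,800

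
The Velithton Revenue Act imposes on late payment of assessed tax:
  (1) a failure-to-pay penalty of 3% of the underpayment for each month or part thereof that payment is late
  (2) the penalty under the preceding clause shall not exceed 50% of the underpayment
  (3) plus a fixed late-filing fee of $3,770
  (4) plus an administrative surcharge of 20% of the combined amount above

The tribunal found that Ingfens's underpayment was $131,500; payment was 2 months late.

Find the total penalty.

Accrued rate: 3% × 2 = 6%, capped at 50% → 6%
Failure-to-pay penalty: 6% of $131,500 = $7,890
Penalty before surcharge: $7,890 + $3,770 = $11,660
Administrative surcharge: 20% of $11,660 = $2,332
Total penalty: $11,660 + $2,332 = $13,992

$13,992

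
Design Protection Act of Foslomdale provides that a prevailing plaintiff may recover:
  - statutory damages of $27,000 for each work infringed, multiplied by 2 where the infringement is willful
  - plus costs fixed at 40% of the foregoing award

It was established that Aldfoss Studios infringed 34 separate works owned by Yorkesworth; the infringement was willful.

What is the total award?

$2,570,400

Statutory damages: 34 × $27,000 = $918,000
Doubled: 2 × $918,000 = $1,836,000
Costs: 40% of $1,836,000 = $734,400
Award plus costs: $1,836,000 + $734,400 = $2,570,400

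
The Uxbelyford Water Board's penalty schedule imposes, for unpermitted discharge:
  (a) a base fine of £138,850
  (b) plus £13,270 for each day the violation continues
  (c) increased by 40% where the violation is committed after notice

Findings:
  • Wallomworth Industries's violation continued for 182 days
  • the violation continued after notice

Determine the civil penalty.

Per-day component: 182 × £13,270 = £2,415,140
Base plus per-day: £138,850 + £2,415,140 = £2,553,990
Enhancement: 40% of £2,553,990 = £1,021,596
Enhanced fine: £2,553,990 + £1,021,596 = £3,575,586

Civil penalty: £3,575,586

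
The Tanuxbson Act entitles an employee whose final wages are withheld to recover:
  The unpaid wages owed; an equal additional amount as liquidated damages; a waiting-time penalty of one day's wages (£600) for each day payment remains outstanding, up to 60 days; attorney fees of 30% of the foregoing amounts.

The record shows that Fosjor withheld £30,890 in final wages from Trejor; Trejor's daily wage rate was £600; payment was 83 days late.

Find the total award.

Liquidated damages (equal amount): £30,890
Penalty days: min(83, 60) = 60
Waiting-time penalty: 60 × £600 = £36,000
Subtotal: £30,890 + £30,890 + £36,000 = £97,780
Attorney fees: 30% of £97,780 = £29,334
Total award: £97,780 + £29,334 = £127,114

£127,114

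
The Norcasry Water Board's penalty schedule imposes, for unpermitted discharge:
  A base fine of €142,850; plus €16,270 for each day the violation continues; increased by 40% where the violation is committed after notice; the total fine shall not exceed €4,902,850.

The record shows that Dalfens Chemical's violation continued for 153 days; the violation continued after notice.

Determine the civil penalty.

Per-day component: 153 × €16,270 = €2,489,310
Base plus per-day: €142,850 + €2,489,310 = €2,632,160
Enhancement: 40% of €2,632,160 = €1,052,864
Enhanced fine: €2,632,160 + €1,052,864 = €3,685,024
Cap at €4,902,850: €3,685,024 is within the cap, no reduction.

€3,685,024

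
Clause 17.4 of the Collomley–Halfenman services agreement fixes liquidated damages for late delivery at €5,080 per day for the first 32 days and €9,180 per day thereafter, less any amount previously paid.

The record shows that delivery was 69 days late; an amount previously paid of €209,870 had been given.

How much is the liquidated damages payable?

€292,350

First 32 days: 32 × €5,080 = €162,560
Remaining days: (69 − 32) × €9,180 = €339,660
Accrued per-day damages: €162,560 + €339,660 = €502,220
Less amount previously paid: €502,220 − €209,870 = €292,350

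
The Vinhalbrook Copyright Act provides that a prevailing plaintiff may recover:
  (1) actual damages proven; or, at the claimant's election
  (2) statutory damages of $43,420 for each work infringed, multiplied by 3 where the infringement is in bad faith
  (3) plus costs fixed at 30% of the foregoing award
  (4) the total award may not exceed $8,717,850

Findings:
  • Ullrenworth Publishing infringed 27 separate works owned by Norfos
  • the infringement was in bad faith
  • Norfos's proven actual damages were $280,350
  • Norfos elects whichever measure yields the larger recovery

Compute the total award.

$4,572,126

Statutory damages: 27 × $43,420 = $1,172,340
Trebled: 3 × $1,172,340 = $3,517,020
Greater of actual damages ($280,350) or enhanced statutory damages ($3,517,020): $3,517,020
Costs: 30% of $3,517,020 = $1,055,106
Award plus costs: $3,517,020 + $1,055,106 = $4,572,126
Cap at $8,717,850: $4,572,126 is within the cap, no reduction.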